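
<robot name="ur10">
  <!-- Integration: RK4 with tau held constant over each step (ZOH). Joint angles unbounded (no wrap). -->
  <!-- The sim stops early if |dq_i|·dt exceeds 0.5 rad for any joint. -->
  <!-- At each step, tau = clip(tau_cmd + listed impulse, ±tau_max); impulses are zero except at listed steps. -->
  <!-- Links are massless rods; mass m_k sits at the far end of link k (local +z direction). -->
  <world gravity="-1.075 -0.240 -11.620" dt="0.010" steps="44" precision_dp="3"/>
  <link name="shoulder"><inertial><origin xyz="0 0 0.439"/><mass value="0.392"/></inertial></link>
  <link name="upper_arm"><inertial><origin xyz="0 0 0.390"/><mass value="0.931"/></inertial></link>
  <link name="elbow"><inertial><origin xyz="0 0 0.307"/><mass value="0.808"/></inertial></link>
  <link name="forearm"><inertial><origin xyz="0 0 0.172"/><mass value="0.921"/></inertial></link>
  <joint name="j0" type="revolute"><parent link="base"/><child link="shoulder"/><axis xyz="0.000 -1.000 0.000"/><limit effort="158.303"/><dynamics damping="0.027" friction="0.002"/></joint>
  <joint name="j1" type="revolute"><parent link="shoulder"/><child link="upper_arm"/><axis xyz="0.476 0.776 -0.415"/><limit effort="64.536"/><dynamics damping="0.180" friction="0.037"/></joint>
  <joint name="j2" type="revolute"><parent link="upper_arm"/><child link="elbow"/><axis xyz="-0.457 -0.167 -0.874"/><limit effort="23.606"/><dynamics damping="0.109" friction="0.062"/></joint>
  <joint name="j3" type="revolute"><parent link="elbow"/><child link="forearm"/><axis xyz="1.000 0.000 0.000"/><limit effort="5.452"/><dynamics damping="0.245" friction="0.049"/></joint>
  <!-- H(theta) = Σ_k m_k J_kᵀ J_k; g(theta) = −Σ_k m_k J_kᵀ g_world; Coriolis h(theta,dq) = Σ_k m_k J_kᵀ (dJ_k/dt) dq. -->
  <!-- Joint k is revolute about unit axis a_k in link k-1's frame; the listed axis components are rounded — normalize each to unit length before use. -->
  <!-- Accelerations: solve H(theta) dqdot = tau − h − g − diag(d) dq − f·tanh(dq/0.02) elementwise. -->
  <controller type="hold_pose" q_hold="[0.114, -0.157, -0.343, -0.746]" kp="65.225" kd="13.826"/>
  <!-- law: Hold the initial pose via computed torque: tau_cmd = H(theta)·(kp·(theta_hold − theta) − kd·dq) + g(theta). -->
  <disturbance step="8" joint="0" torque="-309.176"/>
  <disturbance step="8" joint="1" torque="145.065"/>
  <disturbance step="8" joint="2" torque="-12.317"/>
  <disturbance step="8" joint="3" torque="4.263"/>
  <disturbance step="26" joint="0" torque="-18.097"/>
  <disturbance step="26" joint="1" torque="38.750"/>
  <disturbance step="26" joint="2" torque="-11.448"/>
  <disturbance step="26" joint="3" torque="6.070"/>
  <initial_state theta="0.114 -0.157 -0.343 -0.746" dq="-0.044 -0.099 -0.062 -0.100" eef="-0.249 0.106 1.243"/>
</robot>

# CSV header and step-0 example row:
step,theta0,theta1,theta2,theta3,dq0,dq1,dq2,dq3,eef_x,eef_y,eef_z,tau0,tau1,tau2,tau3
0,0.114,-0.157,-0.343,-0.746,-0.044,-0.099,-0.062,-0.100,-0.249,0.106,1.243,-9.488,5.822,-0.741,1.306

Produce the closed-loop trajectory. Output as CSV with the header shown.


step,theta0,theta1,theta2,theta3,dq0,dq1,dq2,dq3,eef_x,eef_y,eef_z,tau0,tau1,tau2,tau3
1,0.114,-0.158,-0.343,-0.747,-0.033,-0.071,0.007,-0.031,-0.249,0.106,1.243,-9.478,5.787,-0.735,1.291
2,0.113,-0.158,-0.343,-0.747,-0.028,-0.062,0.005,-0.013,-0.249,0.107,1.243,-9.468,5.755,-0.721,1.280
3,0.113,-0.159,-0.343,-0.747,-0.024,-0.052,0.002,-0.009,-0.249,0.107,1.243,-9.460,5.725,-0.708,1.273
4,0.113,-0.159,-0.343,-0.747,-0.019,-0.042,0.002,-0.008,-0.249,0.107,1.243,-9.451,5.696,-0.698,1.267
5,0.113,-0.160,-0.343,-0.747,-0.015,-0.032,0.001,-0.008,-0.249,0.107,1.243,-9.444,5.670,-0.688,1.262
6,0.113,-0.160,-0.343,-0.747,-0.011,-0.025,0.000,-0.007,-0.249,0.107,1.243,-9.437,5.647,-0.679,1.257
7,0.112,-0.160,-0.343,-0.747,-0.008,-0.018,-0.001,-0.007,-0.249,0.107,1.242,-9.431,5.625,-0.671,1.253
8,0.112,-0.160,-0.343,-0.747,-0.006,-0.013,-0.002,-0.007,-0.249,0.107,1.242,-158.303,64.536,-12.981,5.452
9,0.104,-0.178,-0.382,-0.749,-1.733,-3.417,-7.617,-0.298,-0.248,0.106,1.243,11.762,-2.768,1.061,0.639
10,0.088,-0.208,-0.448,-0.750,-1.347,-2.658,-5.788,0.000,-0.246,0.103,1.243,10.031,-2.051,0.914,0.671
11,0.076,-0.232,-0.499,-0.749,-1.040,-2.022,-4.334,0.105,-0.243,0.101,1.243,8.440,-1.392,0.770,0.715
12,0.067,-0.249,-0.536,-0.748,-0.795,-1.503,-3.171,0.139,-0.240,0.100,1.243,6.941,-0.771,0.630,0.761
13,0.060,-0.262,-0.563,-0.747,-0.600,-1.087,-2.247,0.139,-0.238,0.099,1.244,5.516,-0.178,0.494,0.808
14,0.055,-0.271,-0.582,-0.746,-0.443,-0.754,-1.520,0.120,-0.236,0.098,1.244,4.157,0.387,0.365,0.854
15,0.051,-0.277,-0.594,-0.744,-0.316,-0.491,-0.953,0.091,-0.234,0.098,1.244,2.865,0.924,0.245,0.900
16,0.049,-0.281,-0.601,-0.744,-0.212,-0.282,-0.513,0.059,-0.232,0.098,1.244,1.644,1.431,0.133,0.944
17,0.047,-0.283,-0.605,-0.743,-0.127,-0.118,-0.174,0.028,-0.231,0.098,1.245,0.494,1.906,0.032,0.986
18,0.046,-0.284,-0.605,-0.743,-0.059,0.002,0.064,0.004,-0.230,0.098,1.245,-0.581,2.350,-0.057,1.022
19,0.046,-0.283,-0.604,-0.743,-0.015,0.057,0.148,-0.008,-0.230,0.098,1.245,-1.577,2.769,-0.123,1.049
20,0.046,-0.283,-0.602,-0.743,0.022,0.098,0.211,-0.010,-0.230,0.098,1.245,-2.493,3.154,-0.183,1.072
21,0.046,-0.282,-0.600,-0.743,0.053,0.129,0.257,-0.011,-0.230,0.098,1.245,-3.334,3.506,-0.236,1.093
22,0.047,-0.280,-0.597,-0.743,0.078,0.153,0.290,-0.012,-0.230,0.098,1.245,-4.103,3.828,-0.284,1.111
23,0.048,-0.278,-0.594,-0.744,0.099,0.172,0.313,-0.012,-0.230,0.098,1.245,-4.805,4.119,-0.327,1.128
24,0.049,-0.277,-0.591,-0.744,0.116,0.186,0.328,-0.013,-0.230,0.098,1.245,-5.443,4.383,-0.365,1.143
25,0.050,-0.275,-0.588,-0.744,0.130,0.196,0.338,-0.013,-0.231,0.098,1.245,-6.022,4.621,-0.399,1.155
26,0.051,-0.273,-0.584,-0.744,0.141,0.202,0.343,-0.013,-0.232,0.098,1.245,-24.642,43.585,-11.876,5.452
27,0.056,-0.262,-0.580,-0.753,0.880,1.973,0.481,-1.703,-0.232,0.096,1.245,-4.471,-0.516,1.184,0.544
28,0.065,-0.244,-0.575,-0.767,0.751,1.648,0.512,-1.128,-0.231,0.093,1.245,-5.164,0.050,1.043,0.571
29,0.071,-0.229,-0.570,-0.776,0.643,1.376,0.503,-0.736,-0.231,0.090,1.245,-5.783,0.578,0.911,0.607
30,0.077,-0.216,-0.565,-0.782,0.552,1.146,0.475,-0.467,-0.231,0.087,1.245,-6.337,1.069,0.787,0.649
31,0.083,-0.206,-0.561,-0.786,0.473,0.952,0.441,-0.281,-0.231,0.085,1.245,-6.832,1.524,0.670,0.693
32,0.087,-0.197,-0.557,-0.788,0.406,0.786,0.406,-0.153,-0.231,0.083,1.246,-7.272,1.946,0.561,0.738
33,0.091,-0.190,-0.553,-0.789,0.348,0.645,0.374,-0.064,-0.232,0.082,1.246,-7.663,2.334,0.458,0.783
34,0.094,-0.184,-0.549,-0.789,0.298,0.525,0.344,-0.010,-0.232,0.080,1.246,-8.009,2.692,0.362,0.827
35,0.097,-0.179,-0.546,-0.789,0.255,0.424,0.308,0.000,-0.233,0.079,1.246,-8.316,3.020,0.273,0.875
36,0.099,-0.175,-0.543,-0.789,0.218,0.337,0.280,0.002,-0.233,0.079,1.246,-8.586,3.321,0.190,0.919
37,0.101,-0.172,-0.540,-0.789,0.185,0.263,0.259,0.002,-0.234,0.078,1.246,-8.823,3.596,0.113,0.961
38,0.103,-0.170,-0.538,-0.789,0.156,0.199,0.244,0.002,-0.235,0.078,1.246,-9.031,3.847,0.041,0.999
39,0.104,-0.168,-0.535,-0.789,0.130,0.145,0.233,0.002,-0.236,0.078,1.246,-9.212,4.076,-0.025,1.034
40,0.105,-0.167,-0.533,-0.789,0.108,0.099,0.225,0.002,-0.236,0.078,1.246,-9.369,4.283,-0.085,1.065
41,0.106,-0.166,-0.531,-0.789,0.089,0.059,0.220,0.002,-0.237,0.078,1.246,-9.504,4.471,-0.141,1.094
42,0.107,-0.166,-0.529,-0.789,0.072,0.026,0.217,0.002,-0.238,0.078,1.246,-9.619,4.641,-0.192,1.120
43,0.108,-0.166,-0.526,-0.789,0.058,-0.000,0.219,0.002,-0.239,0.078,1.245,-9.717,4.791,-0.238,1.144
44,0.108,-0.166,-0.524,-0.789,0.047,-0.017,0.230,0.001,-0.240,0.079,1.245,,,,


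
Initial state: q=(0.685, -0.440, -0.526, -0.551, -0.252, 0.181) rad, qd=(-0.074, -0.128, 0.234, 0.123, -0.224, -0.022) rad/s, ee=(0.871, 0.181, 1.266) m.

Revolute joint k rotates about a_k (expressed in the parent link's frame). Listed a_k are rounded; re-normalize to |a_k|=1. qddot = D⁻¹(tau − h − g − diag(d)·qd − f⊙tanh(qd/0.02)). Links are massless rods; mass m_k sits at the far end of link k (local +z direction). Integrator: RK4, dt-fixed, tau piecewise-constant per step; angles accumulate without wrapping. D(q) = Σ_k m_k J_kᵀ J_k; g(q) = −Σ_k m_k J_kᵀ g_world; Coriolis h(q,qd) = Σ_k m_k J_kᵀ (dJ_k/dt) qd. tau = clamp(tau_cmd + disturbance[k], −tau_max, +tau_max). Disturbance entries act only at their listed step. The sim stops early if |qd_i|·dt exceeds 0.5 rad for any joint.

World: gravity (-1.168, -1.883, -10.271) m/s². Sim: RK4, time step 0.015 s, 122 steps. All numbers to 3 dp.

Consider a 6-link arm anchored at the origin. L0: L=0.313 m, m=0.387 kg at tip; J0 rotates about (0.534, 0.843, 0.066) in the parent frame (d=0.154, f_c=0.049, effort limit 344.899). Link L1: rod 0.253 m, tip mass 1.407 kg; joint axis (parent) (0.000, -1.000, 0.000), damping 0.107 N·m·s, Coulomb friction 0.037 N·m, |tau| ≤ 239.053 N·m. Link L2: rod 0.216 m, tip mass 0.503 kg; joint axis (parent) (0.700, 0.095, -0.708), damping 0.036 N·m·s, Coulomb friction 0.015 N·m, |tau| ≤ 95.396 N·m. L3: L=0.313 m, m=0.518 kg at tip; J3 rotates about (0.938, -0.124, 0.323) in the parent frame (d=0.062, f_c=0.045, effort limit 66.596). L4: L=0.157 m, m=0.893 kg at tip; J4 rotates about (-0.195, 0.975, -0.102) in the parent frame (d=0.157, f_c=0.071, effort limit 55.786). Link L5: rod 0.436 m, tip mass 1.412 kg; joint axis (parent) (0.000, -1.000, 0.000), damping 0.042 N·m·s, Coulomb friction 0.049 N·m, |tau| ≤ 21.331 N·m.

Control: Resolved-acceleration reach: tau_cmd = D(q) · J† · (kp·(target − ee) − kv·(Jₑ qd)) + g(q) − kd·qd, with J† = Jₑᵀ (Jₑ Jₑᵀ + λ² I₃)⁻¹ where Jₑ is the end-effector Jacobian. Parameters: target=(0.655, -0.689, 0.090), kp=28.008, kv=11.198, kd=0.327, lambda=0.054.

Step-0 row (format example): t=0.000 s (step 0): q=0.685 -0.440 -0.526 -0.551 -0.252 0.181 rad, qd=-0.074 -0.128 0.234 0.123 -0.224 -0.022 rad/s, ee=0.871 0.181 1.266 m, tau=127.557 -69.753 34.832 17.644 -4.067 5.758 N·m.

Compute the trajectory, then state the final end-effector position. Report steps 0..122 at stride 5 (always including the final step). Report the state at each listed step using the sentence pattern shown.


t=0.075 s (step 5): q=0.848 -0.466 -0.591 -0.695 -0.315 0.340 rad, qd=3.567 -0.355 -1.200 -3.357 -0.985 3.195 rad/s, ee=0.870 0.117 1.185 m, tau=1.006 2.253 -1.626 3.215 -4.389 2.801 N·m.
t=0.150 s (step 10): q=1.137 -0.463 -0.646 -0.969 -0.382 0.560 rad, qd=3.916 0.535 -0.330 -3.535 -0.832 2.509 rad/s, ee=0.858 -0.003 1.011 m, tau=-45.106 23.187 -14.463 -2.740 0.250 -1.780 N·m.
t=0.225 s (step 15): q=1.419 -0.391 -0.663 -1.192 -0.440 0.715 rad, qd=3.534 1.288 -0.222 -2.342 -0.750 1.632 rad/s, ee=0.841 -0.128 0.826 m, tau=-54.305 23.149 -13.585 -3.789 4.900 -5.533 N·m.
t=0.300 s (step 20): q=1.662 -0.284 -0.689 -1.321 -0.494 0.812 rad, qd=2.954 1.473 -0.481 -1.155 -0.698 0.990 rad/s, ee=0.821 -0.240 0.665 m, tau=-53.554 20.722 -10.361 -4.246 7.696 -7.427 N·m.
t=0.375 s (step 25): q=1.861 -0.179 -0.735 -1.374 -0.542 0.869 rad, qd=2.351 1.282 -0.722 -0.324 -0.594 0.546 rad/s, ee=0.799 -0.334 0.532 m, tau=-50.331 19.172 -7.826 -4.996 9.105 -8.075 N·m.
t=0.450 s (step 30): q=2.017 -0.095 -0.795 -1.379 -0.581 0.897 rad, qd=1.809 0.954 -0.853 0.126 -0.474 0.218 rad/s, ee=0.777 -0.411 0.427 m, tau=-46.829 18.422 -6.138 -5.809 9.690 -8.060 N·m.
t=0.525 s (step 35): q=2.135 -0.036 -0.861 -1.361 -0.611 0.906 rad, qd=1.363 0.630 -0.900 0.308 -0.316 0.021 rad/s, ee=0.757 -0.471 0.344 m, tau=-43.710 18.052 -4.955 -6.443 9.824 -7.780 N·m.
t=0.600 s (step 40): q=2.224 0.001 -0.928 -1.336 -0.626 0.906 rad, qd=1.011 0.372 -0.888 0.351 -0.115 -0.018 rad/s, ee=0.739 -0.518 0.280 m, tau=-41.185 17.839 -4.043 -6.851 9.741 -7.474 N·m.
t=0.675 s (step 45): q=2.289 0.022 -0.992 -1.311 -0.631 0.904 rad, qd=0.733 0.190 -0.809 0.307 -0.021 -0.055 rad/s, ee=0.724 -0.555 0.231 m, tau=-39.129 17.643 -3.299 -7.079 9.598 -7.169 N·m.
t=0.750 s (step 50): q=2.335 0.032 -1.049 -1.291 -0.632 0.897 rad, qd=0.519 0.073 -0.690 0.229 -0.030 -0.121 rad/s, ee=0.710 -0.584 0.194 m, tau=-37.467 17.435 -2.681 -7.179 9.466 -6.885 N·m.
t=0.825 s (step 55): q=2.368 0.034 -1.096 -1.275 -0.632 0.889 rad, qd=0.361 0.006 -0.574 0.166 -0.024 -0.130 rad/s, ee=0.698 -0.606 0.166 m, tau=-36.173 17.234 -2.174 -7.193 9.333 -6.664 N·m.
t=0.900 s (step 60): q=2.391 0.034 -1.136 -1.264 -0.632 0.882 rad, qd=0.253 -0.010 -0.460 0.129 -0.024 -0.119 rad/s, ee=0.688 -0.623 0.145 m, tau=-35.141 17.029 -1.772 -7.166 9.204 -6.482 N·m.
t=0.975 s (step 65): q=2.407 0.033 -1.167 -1.255 -0.631 0.876 rad, qd=0.176 -0.012 -0.362 0.106 -0.020 -0.096 rad/s, ee=0.680 -0.637 0.130 m, tau=-34.373 16.885 -1.489 -7.148 9.087 -6.337 N·m.
t=1.050 s (step 70): q=2.418 0.032 -1.192 -1.247 -0.630 0.872 rad, qd=0.118 -0.011 -0.281 0.089 -0.021 -0.075 rad/s, ee=0.674 -0.647 0.119 m, tau=-33.815 16.797 -1.294 -7.143 8.991 -6.221 N·m.
t=1.125 s (step 75): q=2.425 0.031 -1.211 -1.240 -0.629 0.869 rad, qd=0.074 -0.011 -0.214 0.072 -0.036 -0.071 rad/s, ee=0.669 -0.656 0.111 m, tau=-33.397 16.737 -1.159 -7.145 8.913 -6.121 N·m.
t=1.200 s (step 80): q=2.430 0.030 -1.225 -1.235 -0.630 0.866 rad, qd=0.043 -0.012 -0.164 0.058 -0.042 -0.064 rad/s, ee=0.665 -0.662 0.105 m, tau=-33.095 16.698 -1.061 -7.146 8.851 -6.043 N·m.
t=1.275 s (step 85): q=2.432 0.029 -1.237 -1.230 -0.630 0.864 rad, qd=0.021 -0.012 -0.124 0.048 -0.043 -0.054 rad/s, ee=0.662 -0.667 0.101 m, tau=-32.890 16.675 -0.986 -7.144 8.803 -5.987 N·m.
t=1.350 s (step 90): q=2.433 0.028 -1.246 -1.226 -0.630 0.863 rad, qd=0.008 -0.009 -0.093 0.041 -0.042 -0.043 rad/s, ee=0.660 -0.672 0.098 m, tau=-32.756 16.663 -0.930 -7.139 8.768 -5.947 N·m.
t=1.425 s (step 95): q=2.434 0.027 -1.253 -1.223 -0.630 0.863 rad, qd=-0.000 -0.005 -0.069 0.035 -0.040 -0.035 rad/s, ee=0.658 -0.675 0.095 m, tau=-32.671 16.661 -0.889 -7.136 8.742 -5.918 N·m.
t=1.500 s (step 100): q=2.434 0.026 -1.258 -1.220 -0.630 0.863 rad, qd=-0.005 -0.002 -0.050 0.031 -0.038 -0.029 rad/s, ee=0.657 -0.678 0.094 m, tau=-32.622 16.666 -0.860 -7.135 8.723 -5.896 N·m.
t=1.575 s (step 105): q=2.433 0.026 -1.262 -1.217 -0.630 0.863 rad, qd=-0.007 -0.001 -0.037 0.027 -0.035 -0.024 rad/s, ee=0.656 -0.680 0.093 m, tau=-32.595 16.676 -0.840 -7.137 8.708 -5.880 N·m.
t=1.650 s (step 110): q=2.433 0.026 -1.265 -1.215 -0.630 0.864 rad, qd=-0.008 0.000 -0.027 0.023 -0.032 -0.021 rad/s, ee=0.656 -0.681 0.092 m, tau=-32.582 16.687 -0.824 -7.140 8.698 -5.869 N·m.
t=1.725 s (step 115): q=2.432 0.025 -1.267 -1.212 -0.629 0.865 rad, qd=-0.008 0.001 -0.020 0.019 -0.030 -0.020 rad/s, ee=0.655 -0.683 0.092 m, tau=-32.579 16.699 -0.811 -7.144 8.690 -5.860 N·m.
t=1.800 s (step 120): q=2.432 0.025 -1.270 -1.210 -0.628 0.866 rad, qd=-0.008 0.001 -0.015 0.016 -0.028 -0.019 rad/s, ee=0.655 -0.684 0.091 m, tau=-32.581 16.711 -0.801 -7.148 8.684 -5.854 N·m.
t=1.830 s (step 122): q=2.431 0.025 -1.270 -1.210 -0.628 0.867 rad, qd=-0.008 0.001 -0.013 0.015 -0.027 -0.018 rad/s, ee=0.655 -0.684 0.091 m.
final ee position (m): 0.655 -0.684 0.091


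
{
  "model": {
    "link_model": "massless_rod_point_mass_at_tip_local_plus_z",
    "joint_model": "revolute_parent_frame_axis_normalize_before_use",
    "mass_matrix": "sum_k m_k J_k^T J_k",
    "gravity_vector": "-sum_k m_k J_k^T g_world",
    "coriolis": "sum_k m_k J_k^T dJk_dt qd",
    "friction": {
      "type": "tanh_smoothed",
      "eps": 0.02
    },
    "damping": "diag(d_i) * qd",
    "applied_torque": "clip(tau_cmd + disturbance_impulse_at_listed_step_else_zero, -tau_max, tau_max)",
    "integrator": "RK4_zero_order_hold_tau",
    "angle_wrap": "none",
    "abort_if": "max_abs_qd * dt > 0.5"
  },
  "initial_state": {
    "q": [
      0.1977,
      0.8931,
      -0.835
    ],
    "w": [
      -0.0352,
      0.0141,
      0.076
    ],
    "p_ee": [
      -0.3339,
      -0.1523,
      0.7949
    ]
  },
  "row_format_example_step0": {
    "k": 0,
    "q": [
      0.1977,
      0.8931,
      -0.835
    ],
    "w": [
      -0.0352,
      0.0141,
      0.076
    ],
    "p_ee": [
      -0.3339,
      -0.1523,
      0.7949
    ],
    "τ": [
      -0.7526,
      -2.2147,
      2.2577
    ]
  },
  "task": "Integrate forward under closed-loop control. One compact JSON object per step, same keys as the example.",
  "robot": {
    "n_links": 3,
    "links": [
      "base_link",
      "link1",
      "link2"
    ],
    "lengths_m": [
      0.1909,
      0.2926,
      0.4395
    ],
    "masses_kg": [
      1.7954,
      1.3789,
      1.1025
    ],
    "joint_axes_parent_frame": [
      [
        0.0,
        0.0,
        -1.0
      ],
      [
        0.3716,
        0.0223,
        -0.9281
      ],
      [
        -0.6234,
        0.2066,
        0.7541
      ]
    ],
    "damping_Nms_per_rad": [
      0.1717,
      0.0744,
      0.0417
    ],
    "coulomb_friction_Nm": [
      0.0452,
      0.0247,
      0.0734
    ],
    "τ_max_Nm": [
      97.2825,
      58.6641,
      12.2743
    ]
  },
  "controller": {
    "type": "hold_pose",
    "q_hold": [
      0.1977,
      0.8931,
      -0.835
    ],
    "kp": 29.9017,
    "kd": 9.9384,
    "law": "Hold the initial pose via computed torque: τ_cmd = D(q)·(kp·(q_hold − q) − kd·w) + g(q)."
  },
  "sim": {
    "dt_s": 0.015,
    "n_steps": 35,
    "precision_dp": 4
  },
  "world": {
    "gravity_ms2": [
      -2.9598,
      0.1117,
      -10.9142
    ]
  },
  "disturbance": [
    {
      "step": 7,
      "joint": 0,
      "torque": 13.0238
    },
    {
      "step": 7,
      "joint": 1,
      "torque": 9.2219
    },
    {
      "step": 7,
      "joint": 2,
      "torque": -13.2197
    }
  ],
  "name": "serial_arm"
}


{"k":1,"q":[0.1972,0.893,-0.8343],"w":[-0.033,-0.0217,0.0264],"p_ee":[-0.3336,-0.1526,0.795],"\u03c4":[-0.7734,-2.2234,2.2791]}
{"k":2,"q":[0.1967,0.8926,-0.834],"w":[-0.0267,-0.0242,0.0123],"p_ee":[-0.3334,-0.1529,0.7951],"\u03c4":[-0.7917,-2.2331,2.2941]}
{"k":3,"q":[0.1964,0.8922,-0.8339],"w":[-0.0194,-0.0187,0.0094],"p_ee":[-0.3333,-0.153,0.7951],"\u03c4":[-0.8072,-2.2417,2.3053]}
{"k":4,"q":[0.1961,0.892,-0.8338],"w":[-0.0135,-0.0134,0.0077],"p_ee":[-0.3332,-0.1532,0.7952],"\u03c4":[-0.82,-2.2489,2.3145]}
{"k":5,"q":[0.1959,0.8918,-0.8338],"w":[-0.0089,-0.0086,0.0067],"p_ee":[-0.3331,-0.1532,0.7952],"\u03c4":[-0.8302,-2.2548,2.3218]}
{"k":6,"q":[0.1958,0.8916,-0.8337],"w":[-0.0053,-0.0042,0.0066],"p_ee":[-0.3331,-0.1533,0.7952],"\u03c4":[-0.8382,-2.2595,2.3275]}
{"k":7,"q":[0.1957,0.8915,-0.8337],"w":[-0.0025,-0.0006,0.0067],"p_ee":[-0.333,-0.1533,0.7952],"\u03c4":[12.1795,6.9588,-10.8879]}
{"k":8,"q":[0.1958,0.8918,-0.8494],"w":[-0.0019,0.0661,-2.0918],"p_ee":[-0.3362,-0.1509,0.793],"\u03c4":[-2.8249,-3.6524,4.3319]}
{"k":9,"q":[0.1957,0.8935,-0.8778],"w":[-0.0078,0.1413,-1.6964],"p_ee":[-0.342,-0.1462,0.7889],"\u03c4":[-2.6013,-3.464,4.0866]}
{"k":10,"q":[0.1956,0.896,-0.9007],"w":[-0.004,0.1807,-1.3577],"p_ee":[-0.3467,-0.1422,0.7855],"\u03c4":[-2.3999,-3.2943,3.8639]}
{"k":11,"q":[0.1955,0.8988,-0.9189],"w":[0.0029,0.1964,-1.069],"p_ee":[-0.3505,-0.1388,0.7827],"\u03c4":[-2.2162,-3.1425,3.6629]}
{"k":12,"q":[0.1956,0.9018,-0.9331],"w":[0.0099,0.1972,-0.8237],"p_ee":[-0.3536,-0.136,0.7805],"\u03c4":[-2.0478,-3.0073,3.4821]}
{"k":13,"q":[0.1958,0.9047,-0.9439],"w":[0.0161,0.1889,-0.6153],"p_ee":[-0.356,-0.1336,0.7787],"\u03c4":[-1.8939,-2.8875,3.3202]}
{"k":14,"q":[0.1961,0.9075,-0.9517],"w":[0.0213,0.1752,-0.4379],"p_ee":[-0.3578,-0.1318,0.7774],"\u03c4":[-1.754,-2.7818,3.1757]}
{"k":15,"q":[0.1964,0.91,-0.9572],"w":[0.0256,0.1588,-0.2872],"p_ee":[-0.3592,-0.1304,0.7765],"\u03c4":[-1.6273,-2.6888,3.0469]}
{"k":16,"q":[0.1969,0.9122,-0.9605],"w":[0.0288,0.1414,-0.1594],"p_ee":[-0.3601,-0.1294,0.7759],"\u03c4":[-1.513,-2.6074,2.9326]}
{"k":17,"q":[0.1973,0.9142,-0.9621],"w":[0.0308,0.1241,-0.0515],"p_ee":[-0.3608,-0.1287,0.7755],"\u03c4":[-1.4103,-2.5364,2.8313]}
{"k":18,"q":[0.1977,0.9159,-0.9623],"w":[0.0243,0.0869,0.0096],"p_ee":[-0.3611,-0.1283,0.7754],"\u03c4":[-1.3184,-2.4746,2.7485]}
{"k":19,"q":[0.198,0.9167,-0.9621],"w":[0.0085,0.0227,0.0172],"p_ee":[-0.3612,-0.1281,0.7753],"\u03c4":[-1.2384,-2.4207,2.6868]}
{"k":20,"q":[0.198,0.9167,-0.9618],"w":[-0.0044,-0.0187,0.031],"p_ee":[-0.3612,-0.1282,0.7754],"\u03c4":[-1.1712,-2.3772,2.6352]}
{"k":21,"q":[0.1979,0.9163,-0.9612],"w":[-0.0141,-0.042,0.05],"p_ee":[-0.361,-0.1284,0.7755],"\u03c4":[-1.1156,-2.3426,2.592]}
{"k":22,"q":[0.1976,0.9155,-0.9603],"w":[-0.0204,-0.061,0.0677],"p_ee":[-0.3607,-0.1288,0.7757],"\u03c4":[-1.0685,-2.313,2.5548]}
{"k":23,"q":[0.1973,0.9145,-0.9591],"w":[-0.0248,-0.0764,0.0833],"p_ee":[-0.3603,-0.1292,0.7759],"\u03c4":[-1.0279,-2.2876,2.5227]}
{"k":24,"q":[0.1969,0.9132,-0.9578],"w":[-0.028,-0.0887,0.0966],"p_ee":[-0.3598,-0.1298,0.7762],"\u03c4":[-0.9928,-2.2658,2.495]}
{"k":25,"q":[0.1964,0.9118,-0.9563],"w":[-0.0305,-0.0982,0.1076],"p_ee":[-0.3593,-0.1304,0.7765],"\u03c4":[-0.9624,-2.2472,2.4713]}
{"k":26,"q":[0.196,0.9103,-0.9546],"w":[-0.0323,-0.1054,0.1165],"p_ee":[-0.3587,-0.131,0.7768],"\u03c4":[-0.9363,-2.2315,2.4511]}
{"k":27,"q":[0.1955,0.9087,-0.9528],"w":[-0.0337,-0.1106,0.1234],"p_ee":[-0.3581,-0.1317,0.7772],"\u03c4":[-0.9138,-2.2183,2.4339]}
{"k":28,"q":[0.195,0.907,-0.9509],"w":[-0.0346,-0.1142,0.1285],"p_ee":[-0.3574,-0.1324,0.7776],"\u03c4":[-0.8947,-2.2073,2.4196]}
{"k":29,"q":[0.1944,0.9052,-0.9489],"w":[-0.0351,-0.1164,0.132],"p_ee":[-0.3568,-0.1332,0.778],"\u03c4":[-0.8785,-2.1982,2.4076]}
{"k":30,"q":[0.1939,0.9035,-0.9469],"w":[-0.0354,-0.1176,0.1341],"p_ee":[-0.3561,-0.1339,0.7784],"\u03c4":[-0.8649,-2.1908,2.3978]}
{"k":31,"q":[0.1934,0.9017,-0.9449],"w":[-0.0353,-0.1178,0.135],"p_ee":[-0.3554,-0.1347,0.7788],"\u03c4":[-0.8536,-2.1849,2.3899]}
{"k":32,"q":[0.1929,0.9,-0.9429],"w":[-0.035,-0.1172,0.1348],"p_ee":[-0.3547,-0.1354,0.7792],"\u03c4":[-0.8444,-2.1802,2.3836]}
{"k":33,"q":[0.1923,0.8982,-0.9409],"w":[-0.0345,-0.116,0.1337],"p_ee":[-0.354,-0.1361,0.7796],"\u03c4":[-0.8369,-2.1767,2.3787]}
{"k":34,"q":[0.1918,0.8965,-0.9389],"w":[-0.0338,-0.1144,0.1319],"p_ee":[-0.3533,-0.1369,0.78],"\u03c4":[-0.8309,-2.1741,2.3751]}
{"k":35,"q":[0.1913,0.8948,-0.9369],"w":[-0.033,-0.1124,0.1294],"p_ee":[-0.3526,-0.1376,0.7804]}


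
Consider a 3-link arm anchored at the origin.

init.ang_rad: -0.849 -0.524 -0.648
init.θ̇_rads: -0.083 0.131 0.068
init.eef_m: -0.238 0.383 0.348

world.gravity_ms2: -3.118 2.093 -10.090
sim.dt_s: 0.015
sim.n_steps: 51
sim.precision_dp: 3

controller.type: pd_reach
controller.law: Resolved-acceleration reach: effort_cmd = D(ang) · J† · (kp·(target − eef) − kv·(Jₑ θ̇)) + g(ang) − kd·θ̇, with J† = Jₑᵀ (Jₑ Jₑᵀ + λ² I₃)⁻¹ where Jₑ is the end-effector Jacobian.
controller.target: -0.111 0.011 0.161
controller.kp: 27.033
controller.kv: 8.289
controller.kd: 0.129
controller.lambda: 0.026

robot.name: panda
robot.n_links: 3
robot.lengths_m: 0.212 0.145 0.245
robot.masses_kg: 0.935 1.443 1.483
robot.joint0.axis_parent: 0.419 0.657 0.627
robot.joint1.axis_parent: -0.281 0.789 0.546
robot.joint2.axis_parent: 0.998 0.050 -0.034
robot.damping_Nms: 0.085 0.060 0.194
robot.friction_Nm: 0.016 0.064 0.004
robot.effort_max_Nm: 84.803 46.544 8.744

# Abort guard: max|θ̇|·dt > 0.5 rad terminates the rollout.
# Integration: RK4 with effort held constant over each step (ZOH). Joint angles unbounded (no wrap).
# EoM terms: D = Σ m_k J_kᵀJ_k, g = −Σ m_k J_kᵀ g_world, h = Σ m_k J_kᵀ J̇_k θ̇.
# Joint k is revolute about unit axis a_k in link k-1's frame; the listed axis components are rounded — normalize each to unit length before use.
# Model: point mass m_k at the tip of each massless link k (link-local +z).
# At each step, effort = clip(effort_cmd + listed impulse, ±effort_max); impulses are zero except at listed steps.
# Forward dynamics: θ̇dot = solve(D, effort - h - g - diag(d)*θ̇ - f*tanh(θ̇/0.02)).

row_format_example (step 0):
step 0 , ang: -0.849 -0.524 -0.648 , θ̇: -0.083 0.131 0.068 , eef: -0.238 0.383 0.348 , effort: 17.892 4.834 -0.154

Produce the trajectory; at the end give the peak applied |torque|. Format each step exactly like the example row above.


step 1 , ang: -0.843 -0.535 -0.657 , θ̇: 0.845 -1.588 -1.218 , eef: -0.237 0.383 0.347 , effort: 16.827 4.988 -0.014
step 2 , ang: -0.826 -0.568 -0.681 , θ̇: 1.486 -2.756 -1.991 , eef: -0.237 0.380 0.346 , effort: 15.651 4.955 -0.040
step 3 , ang: -0.800 -0.616 -0.714 , θ̇: 1.918 -3.571 -2.402 , eef: -0.235 0.376 0.345 , effort: 14.471 4.814 -0.161
step 4 , ang: -0.769 -0.674 -0.752 , θ̇: 2.196 -4.143 -2.565 , eef: -0.234 0.371 0.345 , effort: 13.353 4.612 -0.334
step 5 , ang: -0.735 -0.739 -0.791 , θ̇: 2.364 -4.544 -2.566 , eef: -0.233 0.365 0.344 , effort: 12.334 4.383 -0.528
step 6 , ang: -0.699 -0.809 -0.828 , θ̇: 2.455 -4.824 -2.467 , eef: -0.232 0.358 0.344 , effort: 11.430 4.146 -0.727
step 7 , ang: -0.661 -0.883 -0.864 , θ̇: 2.492 -5.021 -2.311 , eef: -0.230 0.351 0.344 , effort: 10.644 3.915 -0.921
step 8 , ang: -0.624 -0.960 -0.898 , θ̇: 2.495 -5.162 -2.128 , eef: -0.229 0.344 0.344 , effort: 9.974 3.697 -1.106
step 9 , ang: -0.587 -1.038 -0.928 , θ̇: 2.474 -5.269 -1.936 , eef: -0.228 0.336 0.345 , effort: 9.414 3.496 -1.280
step 10 , ang: -0.550 -1.118 -0.956 , θ̇: 2.439 -5.357 -1.747 , eef: -0.227 0.328 0.346 , effort: 8.958 3.315 -1.444
step 11 , ang: -0.514 -1.199 -0.981 , θ̇: 2.397 -5.437 -1.565 , eef: -0.226 0.321 0.347 , effort: 8.595 3.153 -1.601
step 12 , ang: -0.478 -1.281 -1.003 , θ̇: 2.352 -5.518 -1.394 , eef: -0.225 0.313 0.347 , effort: 8.319 3.010 -1.751
step 13 , ang: -0.443 -1.365 -1.023 , θ̇: 2.309 -5.602 -1.233 , eef: -0.224 0.306 0.348 , effort: 8.122 2.883 -1.899
step 14 , ang: -0.409 -1.450 -1.040 , θ̇: 2.271 -5.693 -1.079 , eef: -0.223 0.299 0.348 , effort: 7.996 2.770 -2.044
step 15 , ang: -0.375 -1.536 -1.055 , θ̇: 2.240 -5.790 -0.931 , eef: -0.222 0.292 0.349 , effort: 7.933 2.668 -2.189
step 16 , ang: -0.341 -1.624 -1.068 , θ̇: 2.219 -5.891 -0.783 , eef: -0.221 0.286 0.349 , effort: 7.929 2.576 -2.334
step 17 , ang: -0.308 -1.713 -1.079 , θ̇: 2.211 -5.995 -0.632 , eef: -0.219 0.280 0.348 , effort: 7.977 2.490 -2.479
step 18 , ang: -0.275 -1.804 -1.087 , θ̇: 2.218 -6.098 -0.474 , eef: -0.218 0.274 0.348 , effort: 8.071 2.410 -2.623
step 19 , ang: -0.241 -1.896 -1.093 , θ̇: 2.245 -6.197 -0.302 , eef: -0.217 0.269 0.347 , effort: 8.207 2.335 -2.766
step 20 , ang: -0.207 -1.990 -1.096 , θ̇: 2.295 -6.286 -0.110 , eef: -0.216 0.263 0.347 , effort: 8.378 2.264 -2.906
step 21 , ang: -0.172 -2.085 -1.096 , θ̇: 2.375 -6.359 0.110 , eef: -0.214 0.259 0.345 , effort: 8.579 2.198 -3.041
step 22 , ang: -0.136 -2.181 -1.093 , θ̇: 2.488 -6.408 0.366 , eef: -0.213 0.254 0.344 , effort: 8.801 2.139 -3.169
step 23 , ang: -0.097 -2.277 -1.085 , θ̇: 2.642 -6.419 0.670 , eef: -0.211 0.250 0.343 , effort: 9.032 2.090 -3.287
step 24 , ang: -0.056 -2.373 -1.073 , θ̇: 2.841 -6.376 1.030 , eef: -0.209 0.245 0.341 , effort: 9.252 2.054 -3.395
step 25 , ang: -0.012 -2.468 -1.054 , θ̇: 3.089 -6.259 1.452 , eef: -0.207 0.242 0.340 , effort: 9.428 2.036 -3.488
step 26 , ang: 0.037 -2.561 -1.029 , θ̇: 3.381 -6.045 1.932 , eef: -0.204 0.238 0.338 , effort: 9.511 2.036 -3.563
step 27 , ang: 0.090 -2.649 -0.996 , θ̇: 3.703 -5.719 2.451 , eef: -0.201 0.234 0.336 , effort: 9.443 2.049 -3.614
step 28 , ang: 0.148 -2.732 -0.955 , θ̇: 4.028 -5.277 2.968 , eef: -0.198 0.230 0.335 , effort: 9.179 2.062 -3.637
step 29 , ang: 0.210 -2.807 -0.907 , θ̇: 4.323 -4.743 3.430 , eef: -0.194 0.226 0.334 , effort: 8.716 2.059 -3.626
step 30 , ang: 0.277 -2.874 -0.853 , θ̇: 4.554 -4.158 3.786 , eef: -0.190 0.222 0.332 , effort: 8.100 2.031 -3.581
step 31 , ang: 0.346 -2.932 -0.795 , θ̇: 4.699 -3.574 4.006 , eef: -0.186 0.217 0.331 , effort: 7.404 1.979 -3.509
step 32 , ang: 0.417 -2.981 -0.734 , θ̇: 4.758 -3.029 4.091 , eef: -0.182 0.213 0.331 , effort: 6.701 1.910 -3.418
step 33 , ang: 0.488 -3.023 -0.673 , θ̇: 4.739 -2.544 4.065 , eef: -0.177 0.207 0.330 , effort: 6.037 1.835 -3.320
step 34 , ang: 0.559 -3.057 -0.613 , θ̇: 4.661 -2.126 3.961 , eef: -0.173 0.201 0.329 , effort: 5.435 1.761 -3.225
step 35 , ang: 0.628 -3.087 -0.555 , θ̇: 4.541 -1.771 3.810 , eef: -0.169 0.195 0.329 , effort: 4.903 1.693 -3.138
step 36 , ang: 0.695 -3.111 -0.499 , θ̇: 4.395 -1.472 3.637 , eef: -0.165 0.189 0.329 , effort: 4.437 1.634 -3.065
step 37 , ang: 0.759 -3.131 -0.446 , θ̇: 4.232 -1.220 3.458 , eef: -0.161 0.183 0.328 , effort: 4.031 1.584 -3.007
step 38 , ang: 0.821 -3.148 -0.395 , θ̇: 4.061 -1.008 3.284 , eef: -0.157 0.176 0.328 , effort: 3.676 1.543 -2.963
step 39 , ang: 0.881 -3.161 -0.347 , θ̇: 3.888 -0.827 3.121 , eef: -0.154 0.169 0.327 , effort: 3.365 1.510 -2.933
step 40 , ang: 0.938 -3.172 -0.302 , θ̇: 3.715 -0.675 2.970 , eef: -0.150 0.163 0.327 , effort: 3.091 1.483 -2.915
step 41 , ang: 0.992 -3.182 -0.258 , θ̇: 3.544 -0.544 2.833 , eef: -0.147 0.156 0.326 , effort: 2.849 1.463 -2.909
step 42 , ang: 1.044 -3.189 -0.217 , θ̇: 3.378 -0.433 2.709 , eef: -0.144 0.150 0.325 , effort: 2.633 1.448 -2.911
step 43 , ang: 1.093 -3.195 -0.177 , θ̇: 3.216 -0.338 2.596 , eef: -0.142 0.143 0.324 , effort: 2.440 1.438 -2.921
step 44 , ang: 1.140 -3.199 -0.139 , θ̇: 3.060 -0.256 2.494 , eef: -0.139 0.137 0.323 , effort: 2.267 1.430 -2.937
step 45 , ang: 1.185 -3.202 -0.102 , θ̇: 2.909 -0.186 2.402 , eef: -0.137 0.131 0.322 , effort: 2.110 1.425 -2.958
step 46 , ang: 1.228 -3.205 -0.067 , θ̇: 2.765 -0.126 2.317 , eef: -0.135 0.125 0.321 , effort: 1.968 1.422 -2.983
step 47 , ang: 1.268 -3.206 -0.033 , θ̇: 2.626 -0.075 2.239 , eef: -0.133 0.119 0.319 , effort: 1.840 1.420 -3.011
step 48 , ang: 1.306 -3.207 0.000 , θ̇: 2.492 -0.031 2.167 , eef: -0.131 0.113 0.317 , effort: 1.722 1.419 -3.042
step 49 , ang: 1.343 -3.207 0.032 , θ̇: 2.367 0.003 2.101 , eef: -0.129 0.107 0.315 , effort: 1.614 1.424 -3.075
step 50 , ang: 1.377 -3.207 0.063 , θ̇: 2.253 0.025 2.040 , eef: -0.128 0.102 0.313 , effort: 1.515 1.437 -3.108
step 51 , ang: 1.410 -3.206 0.093 , θ̇: 2.144 0.042 1.983 , eef: -0.126 0.097 0.311
max |effort| (N·m): 17.892


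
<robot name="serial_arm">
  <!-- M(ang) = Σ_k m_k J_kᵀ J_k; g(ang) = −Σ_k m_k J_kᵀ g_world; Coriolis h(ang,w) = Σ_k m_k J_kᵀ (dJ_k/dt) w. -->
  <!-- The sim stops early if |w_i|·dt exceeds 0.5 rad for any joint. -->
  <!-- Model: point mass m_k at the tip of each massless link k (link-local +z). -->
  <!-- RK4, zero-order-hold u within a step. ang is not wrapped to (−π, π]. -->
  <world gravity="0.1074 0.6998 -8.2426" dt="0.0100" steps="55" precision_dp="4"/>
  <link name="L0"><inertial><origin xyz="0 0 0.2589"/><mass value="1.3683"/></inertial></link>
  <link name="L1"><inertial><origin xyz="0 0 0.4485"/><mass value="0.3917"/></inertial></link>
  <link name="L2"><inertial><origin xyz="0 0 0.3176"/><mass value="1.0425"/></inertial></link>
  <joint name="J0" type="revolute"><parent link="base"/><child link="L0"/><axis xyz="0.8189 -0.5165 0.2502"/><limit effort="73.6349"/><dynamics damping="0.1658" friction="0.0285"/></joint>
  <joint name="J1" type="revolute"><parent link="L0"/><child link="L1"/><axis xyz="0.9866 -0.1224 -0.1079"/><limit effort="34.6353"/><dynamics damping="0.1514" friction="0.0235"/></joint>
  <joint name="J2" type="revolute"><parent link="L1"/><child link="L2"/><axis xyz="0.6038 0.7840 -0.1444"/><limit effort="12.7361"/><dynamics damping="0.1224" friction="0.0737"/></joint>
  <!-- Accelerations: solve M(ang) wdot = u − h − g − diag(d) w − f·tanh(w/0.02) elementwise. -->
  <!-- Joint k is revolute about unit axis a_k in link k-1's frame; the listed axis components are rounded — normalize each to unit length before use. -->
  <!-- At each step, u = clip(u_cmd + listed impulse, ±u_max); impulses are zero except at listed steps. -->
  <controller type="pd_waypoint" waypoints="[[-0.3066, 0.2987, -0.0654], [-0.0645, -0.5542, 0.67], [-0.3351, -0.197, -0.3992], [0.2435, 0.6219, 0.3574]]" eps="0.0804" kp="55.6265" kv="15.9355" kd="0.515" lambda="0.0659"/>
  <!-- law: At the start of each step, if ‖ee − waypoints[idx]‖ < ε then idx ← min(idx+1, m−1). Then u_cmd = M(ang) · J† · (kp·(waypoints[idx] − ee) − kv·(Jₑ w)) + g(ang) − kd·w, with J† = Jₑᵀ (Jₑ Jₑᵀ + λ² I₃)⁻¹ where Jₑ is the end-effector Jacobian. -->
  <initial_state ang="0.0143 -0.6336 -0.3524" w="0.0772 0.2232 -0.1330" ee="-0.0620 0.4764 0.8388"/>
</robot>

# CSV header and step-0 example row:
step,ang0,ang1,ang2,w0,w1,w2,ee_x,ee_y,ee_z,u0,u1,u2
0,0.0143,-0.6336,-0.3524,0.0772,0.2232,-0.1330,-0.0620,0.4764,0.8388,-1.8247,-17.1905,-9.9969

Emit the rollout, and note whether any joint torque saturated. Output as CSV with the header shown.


step,ang0,ang1,ang2,w0,w1,w2,ee_x,ee_y,ee_z,u0,u1,u2
1,0.0162,-0.6340,-0.3558,0.3108,-0.3096,-0.5554,-0.0639,0.4755,0.8387,-1.0402,-13.3647,-8.0108
2,0.0202,-0.6392,-0.3633,0.4860,-0.7270,-0.9301,-0.0680,0.4761,0.8365,-0.5099,-10.2021,-6.3611
3,0.0257,-0.6481,-0.3743,0.6064,-1.0416,-1.2744,-0.0737,0.4779,0.8324,-0.1979,-7.5764,-4.9864
4,0.0321,-0.6596,-0.3887,0.6753,-1.2639,-1.6033,-0.0807,0.4806,0.8268,-0.0779,-5.3869,-3.8353
5,0.0390,-0.6729,-0.4063,0.6952,-1.4026,-1.9291,-0.0888,0.4841,0.8198,-0.1275,-3.5527,-2.8660
6,0.0458,-0.6873,-0.4273,0.6685,-1.4655,-2.2618,-0.0976,0.4880,0.8116,-0.3234,-2.0092,-2.0453
7,0.0521,-0.7019,-0.4517,0.5973,-1.4595,-2.6086,-0.1070,0.4923,0.8022,-0.6362,-0.7058,-1.3474
8,0.0575,-0.7161,-0.4796,0.4842,-1.3919,-2.9736,-0.1167,0.4967,0.7919,-1.0237,0.3965,-0.7536
9,0.0616,-0.7294,-0.5113,0.3329,-1.2716,-3.3564,-0.1266,0.5012,0.7806,-1.4250,1.3276,-0.2520
10,0.0640,-0.7413,-0.5469,0.1501,-1.1105,-3.7502,-0.1365,0.5056,0.7685,-1.7581,2.1102,0.1633
11,0.0644,-0.7514,-0.5864,-0.0537,-0.9257,-4.1398,-0.1461,0.5099,0.7556,-1.9283,2.7634,0.4928
12,0.0628,-0.7597,-0.6296,-0.2625,-0.7404,-4.5006,-0.1554,0.5139,0.7419,-1.8499,3.3059,0.7339
13,0.0592,-0.7662,-0.6762,-0.4638,-0.5720,-4.8155,-0.1643,0.5175,0.7276,-1.4693,3.7551,0.8922
14,0.0537,-0.7713,-0.7257,-0.6411,-0.4422,-5.0612,-0.1726,0.5207,0.7125,-0.7960,4.1320,0.9736
15,0.0465,-0.7753,-0.7771,-0.7820,-0.3659,-5.2233,-0.1802,0.5234,0.6969,0.1006,4.4559,0.9919
16,0.0382,-0.7789,-0.8297,-0.8803,-0.3492,-5.2991,-0.1872,0.5257,0.6808,1.1155,4.7419,0.9659
17,0.0291,-0.7825,-0.8827,-0.9361,-0.3895,-5.2966,-0.1936,0.5274,0.6642,2.1425,4.9989,0.9154
18,0.0197,-0.7869,-0.9354,-0.9544,-0.4785,-5.2299,-0.1994,0.5287,0.6473,3.0988,5.2309,0.8571
19,0.0102,-0.7923,-0.9871,-0.9424,-0.6050,-5.1152,-0.2046,0.5295,0.6301,3.9341,5.4386,0.8027
20,0.0009,-0.7991,-1.0375,-0.9078,-0.7578,-4.9669,-0.2094,0.5297,0.6127,4.6267,5.6218,0.7584
21,-0.0079,-0.8075,-1.0863,-0.8578,-0.9271,-4.7969,-0.2137,0.5296,0.5951,5.1757,5.7801,0.7263
22,-0.0162,-0.8177,-1.1334,-0.7980,-1.1050,-4.6135,-0.2177,0.5290,0.5775,5.5921,5.9141,0.7053
23,-0.0238,-0.8297,-1.1786,-0.7330,-1.2853,-4.4227,-0.2214,0.5280,0.5599,5.8929,6.0248,0.6929
24,-0.0308,-0.8434,-1.2218,-0.6663,-1.4632,-4.2286,-0.2249,0.5266,0.5424,6.0967,6.1141,0.6859
25,-0.0371,-0.8589,-1.2631,-0.6005,-1.6353,-4.0336,-0.2281,0.5248,0.5250,6.2216,6.1838,0.6811
26,-0.0428,-0.8761,-1.3025,-0.5373,-1.7990,-3.8394,-0.2311,0.5226,0.5077,6.2837,6.2362,0.6755
27,-0.0479,-0.8948,-1.3399,-0.4779,-1.9524,-3.6473,-0.2340,0.5202,0.4907,6.2972,6.2734,0.6666
28,-0.0524,-0.9151,-1.3754,-0.4233,-2.0943,-3.4580,-0.2367,0.5174,0.4738,6.2739,6.2974,0.6527
29,-0.0564,-0.9367,-1.4091,-0.3739,-2.2238,-3.2720,-0.2392,0.5143,0.4573,6.2235,6.3100,0.6323
30,-0.0599,-0.9595,-1.4409,-0.3300,-2.3402,-3.0898,-0.2416,0.5111,0.4411,6.1539,6.3128,0.6047
31,-0.0630,-0.9834,-1.4709,-0.2917,-2.4435,-2.9117,-0.2438,0.5076,0.4251,6.0712,6.3072,0.5692
32,-0.0658,-1.0083,-1.4992,-0.2588,-2.5335,-2.7381,-0.2460,0.5039,0.4096,5.9803,6.2945,0.5259
33,-0.0682,-1.0341,-1.5257,-0.2313,-2.6105,-2.5693,-0.2480,0.5000,0.3944,5.8849,6.2755,0.4750
34,-0.0704,-1.0605,-1.5506,-0.2089,-2.6746,-2.4055,-0.2499,0.4961,0.3795,5.7877,6.2512,0.4169
35,-0.0724,-1.0875,-1.5739,-0.1913,-2.7264,-2.2470,-0.2517,0.4920,0.3651,5.6909,6.2222,0.3522
36,-0.0743,-1.1150,-1.5956,-0.1782,-2.7663,-2.0940,-0.2535,0.4879,0.3510,5.5957,6.1891,0.2815
37,-0.0760,-1.1428,-1.6158,-0.1692,-2.7951,-1.9466,-0.2551,0.4837,0.3374,5.5030,6.1523,0.2057
38,-0.0777,-1.1708,-1.6345,-0.1640,-2.8133,-1.8050,-0.2567,0.4794,0.3241,5.4136,6.1123,0.1255
39,-0.0793,-1.1990,-1.6519,-0.1623,-2.8217,-1.6693,-0.2582,0.4752,0.3112,5.3276,6.0692,0.0418
40,-0.0809,-1.2272,-1.6680,-0.1636,-2.8211,-1.5395,-0.2596,0.4709,0.2986,5.2451,6.0233,-0.0446
41,-0.0826,-1.2554,-1.6828,-0.1676,-2.8121,-1.4157,-0.2610,0.4667,0.2865,5.1661,5.9749,-0.1330
42,-0.0843,-1.2834,-1.6963,-0.1740,-2.7955,-1.2979,-0.2624,0.4625,0.2747,5.0904,5.9240,-0.2227
43,-0.0861,-1.3113,-1.7088,-0.1825,-2.7720,-1.1860,-0.2636,0.4583,0.2633,5.0178,5.8708,-0.3130
44,-0.0880,-1.3389,-1.7201,-0.1927,-2.7424,-1.0800,-0.2649,0.4542,0.2522,4.9480,5.8154,-0.4033
45,-0.0900,-1.3661,-1.7304,-0.2044,-2.7074,-0.9798,-0.2661,0.4501,0.2415,4.8808,5.7579,-0.4930
46,-0.0921,-1.3930,-1.7397,-0.2174,-2.6676,-0.8854,-0.2672,0.4461,0.2311,4.8160,5.6984,-0.5817
47,-0.0943,-1.4194,-1.7481,-0.2313,-2.6236,-0.7964,-0.2684,0.4421,0.2211,4.7532,5.6369,-0.6690
48,-0.0967,-1.4454,-1.7557,-0.2460,-2.5760,-0.7129,-0.2695,0.4382,0.2113,4.6923,5.5736,-0.7545
49,-0.0992,-1.4710,-1.7624,-0.2612,-2.5254,-0.6346,-0.2705,0.4344,0.2019,4.6331,5.5086,-0.8380
50,-0.1019,-1.4959,-1.7684,-0.2769,-2.4722,-0.5613,-0.2716,0.4307,0.1928,4.5755,5.4419,-0.9191
51,-0.1048,-1.5204,-1.7737,-0.2927,-2.4170,-0.4930,-0.2726,0.4270,0.1839,4.5193,5.3738,-0.9977
52,-0.1078,-1.5443,-1.7783,-0.3086,-2.3601,-0.4293,-0.2736,0.4234,0.1754,4.4644,5.3041,-1.0737
53,-0.1110,-1.5676,-1.7823,-0.3245,-2.3020,-0.3700,-0.2746,0.4199,0.1671,4.4107,5.2332,-1.1470
54,-0.1143,-1.5903,-1.7857,-0.3402,-2.2429,-0.3150,-0.2756,0.4164,0.1590,4.3583,5.1610,-1.2175
55,-0.1178,-1.6125,-1.7886,-0.3556,-2.1832,-0.2641,-0.2765,0.4131,0.1513,,,
# any joint saturated: no


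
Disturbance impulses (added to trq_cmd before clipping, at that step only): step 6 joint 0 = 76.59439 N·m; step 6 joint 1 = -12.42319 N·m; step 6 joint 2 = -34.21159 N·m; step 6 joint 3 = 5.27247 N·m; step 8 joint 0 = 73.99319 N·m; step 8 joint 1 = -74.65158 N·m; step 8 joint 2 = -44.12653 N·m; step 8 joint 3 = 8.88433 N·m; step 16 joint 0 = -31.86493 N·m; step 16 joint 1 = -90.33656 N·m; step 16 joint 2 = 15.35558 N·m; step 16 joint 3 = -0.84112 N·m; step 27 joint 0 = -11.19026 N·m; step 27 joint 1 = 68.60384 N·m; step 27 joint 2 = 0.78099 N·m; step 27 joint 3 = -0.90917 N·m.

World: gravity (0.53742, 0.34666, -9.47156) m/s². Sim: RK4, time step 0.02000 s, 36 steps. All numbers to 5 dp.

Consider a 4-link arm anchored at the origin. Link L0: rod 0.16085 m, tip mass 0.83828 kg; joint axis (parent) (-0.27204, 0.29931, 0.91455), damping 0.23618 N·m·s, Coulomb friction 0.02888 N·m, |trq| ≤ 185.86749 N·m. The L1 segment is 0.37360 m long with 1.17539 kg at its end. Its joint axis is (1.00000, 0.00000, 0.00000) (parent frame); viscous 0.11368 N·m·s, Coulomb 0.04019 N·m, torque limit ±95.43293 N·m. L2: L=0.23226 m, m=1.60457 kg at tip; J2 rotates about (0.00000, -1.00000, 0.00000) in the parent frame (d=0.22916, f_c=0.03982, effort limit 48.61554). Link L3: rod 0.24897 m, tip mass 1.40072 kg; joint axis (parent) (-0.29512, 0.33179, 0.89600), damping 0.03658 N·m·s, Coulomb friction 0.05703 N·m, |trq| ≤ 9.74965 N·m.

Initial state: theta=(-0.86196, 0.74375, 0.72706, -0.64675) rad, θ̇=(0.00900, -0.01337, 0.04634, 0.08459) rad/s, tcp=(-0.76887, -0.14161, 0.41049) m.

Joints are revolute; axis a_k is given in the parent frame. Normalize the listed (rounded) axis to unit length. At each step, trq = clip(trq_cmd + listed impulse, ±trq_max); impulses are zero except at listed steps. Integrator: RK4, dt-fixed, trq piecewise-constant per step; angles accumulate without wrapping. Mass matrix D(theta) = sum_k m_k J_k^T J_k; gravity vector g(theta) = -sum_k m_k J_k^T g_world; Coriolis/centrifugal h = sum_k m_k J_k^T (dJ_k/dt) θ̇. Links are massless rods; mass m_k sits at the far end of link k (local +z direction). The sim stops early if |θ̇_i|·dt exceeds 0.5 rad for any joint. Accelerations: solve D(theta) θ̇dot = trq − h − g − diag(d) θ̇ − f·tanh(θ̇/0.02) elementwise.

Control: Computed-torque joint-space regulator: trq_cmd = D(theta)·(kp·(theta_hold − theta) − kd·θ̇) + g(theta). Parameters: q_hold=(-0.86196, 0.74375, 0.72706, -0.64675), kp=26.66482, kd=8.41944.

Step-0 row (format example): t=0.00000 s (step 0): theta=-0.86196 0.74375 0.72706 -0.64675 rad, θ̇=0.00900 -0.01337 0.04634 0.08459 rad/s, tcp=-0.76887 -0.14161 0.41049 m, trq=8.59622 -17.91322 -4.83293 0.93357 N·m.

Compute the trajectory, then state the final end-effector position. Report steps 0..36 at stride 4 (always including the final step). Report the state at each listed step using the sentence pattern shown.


t=0.08000 s (step 4): theta=-0.86182 0.74293 0.72783 -0.64876 rad, θ̇=0.00371 -0.00454 0.02022 0.04224 rad/s, tcp=-0.76863 -0.14097 0.41072 m, trq=8.57568 -17.97820 -4.81471 0.92987 N·m.
t=0.16000 s (step 8): theta=-0.82931 0.74279 0.72641 -0.65180 rad, θ̇=0.93311 0.00801 -0.06907 -0.00629 rad/s, tcp=-0.76008 -0.16032 0.41969 m, trq=70.78921 -90.77826 -43.64299 8.99227 N·m.
t=0.24000 s (step 12): theta=-0.78712 0.68530 0.59764 -0.61402 rad, θ̇=0.22091 -0.52405 -1.33515 0.36766 rad/s, tcp=-0.73351 -0.22268 0.49794 m, trq=-7.36019 -7.97140 3.87313 -0.64284 N·m.
t=0.32000 s (step 16): theta=-0.78054 0.66120 0.53247 -0.60132 rad, θ̇=-0.00901 -0.11624 -0.31253 0.16805 rad/s, tcp=-0.72041 -0.24537 0.53015 m, trq=-32.17416 -95.43293 15.43793 -0.75389 N·m.
t=0.40000 s (step 20): theta=-0.86686 0.58604 0.45187 -0.62014 rad, θ̇=-0.88086 -0.61233 -0.40910 0.19401 rad/s, tcp=-0.72577 -0.20452 0.56891 m, trq=7.89819 -4.91541 -4.34052 0.64454 N·m.
t=0.48000 s (step 24): theta=-0.91477 0.56427 0.44994 -0.61748 rad, θ̇=-0.36844 0.00401 0.26390 -0.03956 rad/s, tcp=-0.73576 -0.17290 0.56996 m, trq=8.95709 -11.18101 -4.95468 0.88779 N·m.
t=0.56000 s (step 28): theta=-0.93148 0.58696 0.48490 -0.61476 rad, θ̇=0.01597 1.22429 0.77843 0.55583 rad/s, tcp=-0.75016 -0.15774 0.54407 m, trq=11.51072 -27.26982 -5.24880 1.15870 N·m.
t=0.64000 s (step 32): theta=-0.93383 0.66536 0.52357 -0.61767 rad, θ̇=-0.02501 0.76757 0.36791 -0.15333 rad/s, tcp=-0.77308 -0.16544 0.48541 m, trq=11.20286 -25.62137 -4.81219 1.05917 N·m.
t=0.72000 s (step 36): theta=-0.93327 0.71349 0.55245 -0.62405 rad, θ̇=0.02774 0.44908 0.30989 -0.21350 rad/s, tcp=-0.78434 -0.16717 0.44806 m.
final tcp position (m): -0.78434 -0.16717 0.44806
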